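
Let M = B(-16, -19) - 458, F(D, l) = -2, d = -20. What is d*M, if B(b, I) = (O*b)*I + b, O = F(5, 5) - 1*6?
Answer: 58120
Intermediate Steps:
O = -8 (O = -2 - 1*6 = -2 - 6 = -8)
B(b, I) = b - 8*I*b (B(b, I) = (-8*b)*I + b = -8*I*b + b = b - 8*I*b)
M = -2906 (M = -16*(1 - 8*(-19)) - 458 = -16*(1 + 152) - 458 = -16*153 - 458 = -2448 - 458 = -2906)
d*M = -20*(-2906) = 58120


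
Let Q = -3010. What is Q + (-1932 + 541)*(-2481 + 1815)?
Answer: 923396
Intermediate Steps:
Q + (-1932 + 541)*(-2481 + 1815) = -3010 + (-1932 + 541)*(-2481 + 1815) = -3010 - 1391*(-666) = -3010 + 926406 = 923396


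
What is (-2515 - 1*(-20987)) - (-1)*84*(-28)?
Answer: 16120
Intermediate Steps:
(-2515 - 1*(-20987)) - (-1)*84*(-28) = (-2515 + 20987) - (-1)*(-2352) = 18472 - 1*2352 = 18472 - 2352 = 16120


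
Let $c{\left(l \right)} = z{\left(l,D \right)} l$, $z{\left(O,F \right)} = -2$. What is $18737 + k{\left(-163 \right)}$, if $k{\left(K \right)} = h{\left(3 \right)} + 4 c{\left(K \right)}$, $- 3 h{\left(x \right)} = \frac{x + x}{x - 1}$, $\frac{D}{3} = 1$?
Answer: $20040$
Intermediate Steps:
$D = 3$ ($D = 3 \cdot 1 = 3$)
$h{\left(x \right)} = - \frac{2 x}{3 \left(-1 + x\right)}$ ($h{\left(x \right)} = - \frac{\left(x + x\right) \frac{1}{x - 1}}{3} = - \frac{2 x \frac{1}{-1 + x}}{3} = - \frac{2 x}{3 \left(-1 + x\right)}$)
$c{\left(l \right)} = - 2 l$
$k{\left(K \right)} = -1 - 8 K$ ($k{\left(K \right)} = \left(-2\right) 3 \frac{1}{-3 + 3 \cdot 3} + 4 \left(- 2 K\right) = \left(-2\right) 3 \frac{1}{-3 + 9} - 8 K = \left(-2\right) 3 \cdot \frac{1}{6} - 8 K = -1 - 8 K$)
$18737 + k{\left(-163 \right)} = 18737 - -1303 = 18737 + \left(-1 + 1304\right) = 18737 + 1303 = 20040$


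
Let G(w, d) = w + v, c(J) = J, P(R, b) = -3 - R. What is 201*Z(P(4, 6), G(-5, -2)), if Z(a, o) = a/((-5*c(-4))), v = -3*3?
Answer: -1407/20 ≈ -70.350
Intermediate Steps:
v = -9
G(w, d) = -9 + w (G(w, d) = w - 9 = -9 + w)
Z(a, o) = a/20 (Z(a, o) = a/((-5*(-4))) = a/20)
201*Z(P(4, 6), G(-5, -2)) = 201*((-3 - 1*4)/20) = 201*((-3 - 4)/20) = 201*((1/20)*(-7)) = 201*(-7/20) = -1407/20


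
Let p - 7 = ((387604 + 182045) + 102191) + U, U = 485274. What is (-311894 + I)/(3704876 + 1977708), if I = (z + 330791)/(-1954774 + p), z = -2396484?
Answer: -248781119089/4532730175352 ≈ -0.054886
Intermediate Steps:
p = 1157121 (p = 7 + (((387604 + 182045) + 102191) + 485274) = 7 + ((569649 + 102191) + 485274) = 7 + (671840 + 485274) = 7 + 1157114 = 1157121)
I = 2065693/797653 (I = (-2396484 + 330791)/(-1954774 + 1157121) = -2065693/(-797653) = -2065693*(-1/797653) = 2065693/797653 ≈ 2.5897)
(-311894 + I)/(3704876 + 1977708) = (-311894 + 2065693/797653)/(3704876 + 1977708) = -248781119089/797653/5682584 = -248781119089/797653*1/5682584 = -248781119089/4532730175352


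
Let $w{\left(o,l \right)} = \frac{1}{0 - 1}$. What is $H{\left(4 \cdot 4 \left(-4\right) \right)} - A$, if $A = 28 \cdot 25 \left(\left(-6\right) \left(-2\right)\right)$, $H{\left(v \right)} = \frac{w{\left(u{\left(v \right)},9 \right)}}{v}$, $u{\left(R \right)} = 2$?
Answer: $- \frac{537599}{64} \approx -8400.0$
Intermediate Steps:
$w{\left(o,l \right)} = -1$ ($w{\left(o,l \right)} = \frac{1}{-1} = -1$)
$H{\left(v \right)} = - \frac{1}{v}$
$A = 8400$ ($A = 700 \cdot 12 = 8400$)
$H{\left(4 \cdot 4 \left(-4\right) \right)} - A = - \frac{1}{4 \cdot 4 \left(-4\right)} - 8400 = - \frac{1}{16 \left(-4\right)} - 8400 = - \frac{1}{-64} - 8400 = \left(-1\right) \left(- \frac{1}{64}\right) - 8400 = \frac{1}{64} - 8400 = - \frac{537599}{64}$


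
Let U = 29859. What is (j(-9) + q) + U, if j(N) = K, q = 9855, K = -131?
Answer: 39583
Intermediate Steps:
j(N) = -131
(j(-9) + q) + U = (-131 + 9855) + 29859 = 9724 + 29859 = 39583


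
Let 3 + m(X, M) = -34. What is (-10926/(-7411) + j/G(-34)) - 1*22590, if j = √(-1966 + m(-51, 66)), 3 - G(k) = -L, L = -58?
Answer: -167403564/7411 - I*√2003/55 ≈ -22589.0 - 0.81373*I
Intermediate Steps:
m(X, M) = -37 (m(X, M) = -3 - 34 = -37)
G(k) = -55 (G(k) = 3 - (-1)*(-58) = 3 - 1*58 = 3 - 58 = -55)
j = I*√2003 (j = √(-1966 - 37) = √(-2003) = I*√2003 ≈ 44.755*I)
(-10926/(-7411) + j/G(-34)) - 1*22590 = (-10926/(-7411) + (I*√2003)/(-55)) - 1*22590 = (-10926*(-1/7411) + (I*√2003)*(-1/55)) - 22590 = (10926/7411 - I*√2003/55) - 22590 = -167403564/7411 - I*√2003/55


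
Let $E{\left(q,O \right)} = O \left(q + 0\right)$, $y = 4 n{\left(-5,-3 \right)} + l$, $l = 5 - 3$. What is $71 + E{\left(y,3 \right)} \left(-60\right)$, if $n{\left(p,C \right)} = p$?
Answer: $3311$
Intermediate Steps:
$l = 2$
$y = -18$ ($y = 4 \left(-5\right) + 2 = -20 + 2 = -18$)
$E{\left(q,O \right)} = O q$
$71 + E{\left(y,3 \right)} \left(-60\right) = 71 + 3 \left(-18\right) \left(-60\right) = 71 - -3240 = 71 + 3240 = 3311$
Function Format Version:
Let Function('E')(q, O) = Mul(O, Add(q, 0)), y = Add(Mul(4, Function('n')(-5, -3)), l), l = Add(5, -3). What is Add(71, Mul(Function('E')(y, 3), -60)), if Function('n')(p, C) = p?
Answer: 3311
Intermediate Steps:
l = 2
y = -18 (y = Add(Mul(4, -5), 2) = Add(-20, 2) = -18)
Function('E')(q, O) = Mul(O, q)
Add(71, Mul(Function('E')(y, 3), -60)) = Add(71, Mul(Mul(3, -18), -60)) = Add(71, Mul(-54, -60)) = Add(71, 3240) = 3311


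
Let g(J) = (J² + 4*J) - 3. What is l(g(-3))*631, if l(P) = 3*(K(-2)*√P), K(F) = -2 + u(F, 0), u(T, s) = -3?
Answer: -9465*I*√6 ≈ -23184.0*I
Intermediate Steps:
K(F) = -5 (K(F) = -2 - 3 = -5)
g(J) = -3 + J² + 4*J
l(P) = -15*√P (l(P) = 3*(-5*√P) = -15*√P)
l(g(-3))*631 = -15*√(-3 + (-3)² + 4*(-3))*631 = -15*√(-3 + 9 - 12)*631 = -15*I*√6*631 = -9465*I*√6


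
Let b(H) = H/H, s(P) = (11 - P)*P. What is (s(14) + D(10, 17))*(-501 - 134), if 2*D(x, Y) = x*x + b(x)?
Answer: -10795/2 ≈ -5397.5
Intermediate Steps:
s(P) = P*(11 - P)
b(H) = 1
D(x, Y) = ½ + x²/2 (D(x, Y) = (x*x + 1)/2 = (x² + 1)/2 = (1 + x²)/2 = ½ + x²/2)
(s(14) + D(10, 17))*(-501 - 134) = (14*(11 - 1*14) + (½ + (½)*10²))*(-501 - 134) = (14*(11 - 14) + (½ + (½)*100))*(-635) = (14*(-3) + (½ + 50))*(-635) = (-42 + 101/2)*(-635) = (17/2)*(-635) = -10795/2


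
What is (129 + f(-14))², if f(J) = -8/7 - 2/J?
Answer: 16384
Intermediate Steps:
f(J) = -8/7 - 2/J (f(J) = -8*⅐ - 2/J = -8/7 - 2/J)
(129 + f(-14))² = (129 + (-8/7 - 2/(-14)))² = (129 + (-8/7 - 2*(-1/14)))² = (129 + (-8/7 + ⅐))² = (129 - 1)² = 128² = 16384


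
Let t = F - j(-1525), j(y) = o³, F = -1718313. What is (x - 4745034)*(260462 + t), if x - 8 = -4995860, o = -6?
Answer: 14198656364610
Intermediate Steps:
x = -4995852 (x = 8 - 4995860 = -4995852)
j(y) = -216 (j(y) = (-6)³ = -216)
t = -1718097 (t = -1718313 - 1*(-216) = -1718313 + 216 = -1718097)
(x - 4745034)*(260462 + t) = (-4995852 - 4745034)*(260462 - 1718097) = -9740886*(-1457635) = 14198656364610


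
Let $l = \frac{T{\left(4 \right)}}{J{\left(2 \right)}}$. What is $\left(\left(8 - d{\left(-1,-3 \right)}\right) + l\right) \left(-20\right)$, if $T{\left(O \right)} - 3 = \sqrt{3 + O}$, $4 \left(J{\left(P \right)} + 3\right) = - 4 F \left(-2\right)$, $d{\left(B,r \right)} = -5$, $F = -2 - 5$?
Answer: $- \frac{4360}{17} + \frac{20 \sqrt{7}}{17} \approx -253.36$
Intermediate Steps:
$F = -7$ ($F = -2 - 5 = -7$)
$J{\left(P \right)} = -17$ ($J{\left(P \right)} = -3 + \frac{\left(-4\right) \left(-7\right) \left(-2\right)}{4} = -3 + \frac{28 \left(-2\right)}{4} = -3 + \frac{1}{4} \left(-56\right) = -3 - 14 = -17$)
$T{\left(O \right)} = 3 + \sqrt{3 + O}$
$l = - \frac{3}{17} - \frac{\sqrt{7}}{17}$ ($l = \frac{3 + \sqrt{3 + 4}}{-17} = \left(3 + \sqrt{7}\right) \left(- \frac{1}{17}\right) = - \frac{3}{17} - \frac{\sqrt{7}}{17} \approx -0.3321$)
$\left(\left(8 - d{\left(-1,-3 \right)}\right) + l\right) \left(-20\right) = \left(\left(8 - -5\right) - \left(\frac{3}{17} + \frac{\sqrt{7}}{17}\right)\right) \left(-20\right) = \left(\left(8 + 5\right) - \left(\frac{3}{17} + \frac{\sqrt{7}}{17}\right)\right) \left(-20\right) = \left(13 - \left(\frac{3}{17} + \frac{\sqrt{7}}{17}\right)\right) \left(-20\right) = \left(\frac{218}{17} - \frac{\sqrt{7}}{17}\right) \left(-20\right) = - \frac{4360}{17} + \frac{20 \sqrt{7}}{17}$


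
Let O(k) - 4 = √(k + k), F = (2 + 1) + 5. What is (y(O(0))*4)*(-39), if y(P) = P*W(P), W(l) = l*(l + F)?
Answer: -29952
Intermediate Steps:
F = 8 (F = 3 + 5 = 8)
W(l) = l*(8 + l) (W(l) = l*(l + 8) = l*(8 + l))
O(k) = 4 + √2*√k (O(k) = 4 + √(k + k) = 4 + √(2*k) = 4 + √2*√k)
y(P) = P²*(8 + P) (y(P) = P*(P*(8 + P)) = P²*(8 + P))
(y(O(0))*4)*(-39) = (((4 + √2*√0)²*(8 + (4 + √2*√0)))*4)*(-39) = (((4 + √2*0)²*(8 + (4 + √2*0)))*4)*(-39) = (((4 + 0)²*(8 + (4 + 0)))*4)*(-39) = ((4²*(8 + 4))*4)*(-39) = ((16*12)*4)*(-39) = (192*4)*(-39) = 768*(-39) = -29952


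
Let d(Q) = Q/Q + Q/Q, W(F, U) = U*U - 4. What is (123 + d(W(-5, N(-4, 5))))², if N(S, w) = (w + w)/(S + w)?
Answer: 15625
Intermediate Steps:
N(S, w) = 2*w/(S + w) (N(S, w) = (2*w)/(S + w) = 2*w/(S + w))
W(F, U) = -4 + U² (W(F, U) = U² - 4 = -4 + U²)
d(Q) = 2 (d(Q) = 1 + 1 = 2)
(123 + d(W(-5, N(-4, 5))))² = (123 + 2)² = 125² = 15625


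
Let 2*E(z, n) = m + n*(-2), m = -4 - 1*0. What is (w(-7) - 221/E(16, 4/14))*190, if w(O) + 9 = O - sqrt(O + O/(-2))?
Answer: 122645/8 - 95*I*sqrt(14) ≈ 15331.0 - 355.46*I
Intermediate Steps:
m = -4 (m = -4 + 0 = -4)
E(z, n) = -2 - n (E(z, n) = (-4 + n*(-2))/2 = (-4 - 2*n)/2 = -2 - n)
w(O) = -9 + O - sqrt(2)*sqrt(O)/2 (w(O) = -9 + (O - sqrt(O + O/(-2))) = -9 + (O - sqrt(O + O*(-1/2))) = -9 + (O - sqrt(O - O/2)) = -9 + (O - sqrt(O/2)) = -9 + (O - sqrt(2)*sqrt(O)/2) = -9 + O - sqrt(2)*sqrt(O)/2)
(w(-7) - 221/E(16, 4/14))*190 = ((-9 - 7 - sqrt(2)*sqrt(-7)/2) - 221/(-2 - 4/14))*190 = ((-9 - 7 - sqrt(2)*I*sqrt(7)/2) - 221/(-2 - 4/14))*190 = ((-9 - 7 - I*sqrt(14)/2) - 221/(-2 - 1*2/7))*190 = ((-16 - I*sqrt(14)/2) - 221/(-2 - 2/7))*190 = ((-16 - I*sqrt(14)/2) - 221/(-16/7))*190 = ((-16 - I*sqrt(14)/2) - 221*(-7/16))*190 = ((-16 - I*sqrt(14)/2) + 1547/16)*190 = (1291/16 - I*sqrt(14)/2)*190 = 122645/8 - 95*I*sqrt(14)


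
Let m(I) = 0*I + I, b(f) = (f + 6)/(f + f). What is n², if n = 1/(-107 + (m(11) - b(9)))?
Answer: 36/337561 ≈ 0.00010665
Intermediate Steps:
b(f) = (6 + f)/(2*f) (b(f) = (6 + f)/((2*f)) = (6 + f)*(1/(2*f)) = (6 + f)/(2*f))
m(I) = I (m(I) = 0 + I = I)
n = -6/581 (n = 1/(-107 + (11 - (6 + 9)/(2*9))) = 1/(-107 + (11 - 15/(2*9))) = 1/(-107 + (11 - 1*⅚)) = 1/(-107 + (11 - ⅚)) = 1/(-107 + 61/6) = 1/(-581/6) = -6/581 ≈ -0.010327)
n² = (-6/581)² = 36/337561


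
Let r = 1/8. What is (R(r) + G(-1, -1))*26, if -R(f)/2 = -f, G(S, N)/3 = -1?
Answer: -143/2 ≈ -71.500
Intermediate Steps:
r = ⅛ ≈ 0.12500
G(S, N) = -3 (G(S, N) = 3*(-1) = -3)
R(f) = 2*f (R(f) = -(-2)*f = 2*f)
(R(r) + G(-1, -1))*26 = (2*(⅛) - 3)*26 = (¼ - 3)*26 = -11/4*26 = -143/2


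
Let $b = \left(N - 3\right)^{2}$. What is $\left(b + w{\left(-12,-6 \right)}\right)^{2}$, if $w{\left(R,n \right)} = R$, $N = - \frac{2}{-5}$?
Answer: $\frac{17161}{625} \approx 27.458$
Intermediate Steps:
$N = \frac{2}{5}$ ($N = \left(-2\right) \left(- \frac{1}{5}\right) = \frac{2}{5} \approx 0.4$)
$b = \frac{169}{25}$ ($b = \left(\frac{2}{5} - 3\right)^{2} = \left(- \frac{13}{5}\right)^{2} = \frac{169}{25} \approx 6.76$)
$\left(b + w{\left(-12,-6 \right)}\right)^{2} = \left(\frac{169}{25} - 12\right)^{2} = \left(- \frac{131}{25}\right)^{2} = \frac{17161}{625}$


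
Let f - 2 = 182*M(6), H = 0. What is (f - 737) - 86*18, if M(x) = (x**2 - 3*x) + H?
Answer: 993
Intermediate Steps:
M(x) = x**2 - 3*x (M(x) = (x**2 - 3*x) + 0 = x**2 - 3*x)
f = 3278 (f = 2 + 182*(6*(-3 + 6)) = 2 + 182*(6*3) = 2 + 182*18 = 2 + 3276 = 3278)
(f - 737) - 86*18 = (3278 - 737) - 86*18 = 2541 - 1548 = 993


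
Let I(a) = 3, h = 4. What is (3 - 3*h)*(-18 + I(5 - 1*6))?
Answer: 135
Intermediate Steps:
(3 - 3*h)*(-18 + I(5 - 1*6)) = (3 - 3*4)*(-18 + 3) = (3 - 12)*(-15) = -9*(-15) = 135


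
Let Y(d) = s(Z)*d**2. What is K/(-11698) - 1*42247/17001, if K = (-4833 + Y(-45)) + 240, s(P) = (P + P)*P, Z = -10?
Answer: -7301524813/198877698 ≈ -36.714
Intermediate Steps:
s(P) = 2*P**2 (s(P) = (2*P)*P = 2*P**2)
Y(d) = 200*d**2 (Y(d) = (2*(-10)**2)*d**2 = (2*100)*d**2 = 200*d**2)
K = 400407 (K = (-4833 + 200*(-45)**2) + 240 = (-4833 + 200*2025) + 240 = (-4833 + 405000) + 240 = 400167 + 240 = 400407)
K/(-11698) - 1*42247/17001 = 400407/(-11698) - 1*42247/17001 = 400407*(-1/11698) - 42247*1/17001 = -400407/11698 - 42247/17001 = -7301524813/198877698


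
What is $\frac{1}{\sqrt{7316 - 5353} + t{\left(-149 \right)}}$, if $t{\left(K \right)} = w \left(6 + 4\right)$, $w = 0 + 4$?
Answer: $- \frac{40}{363} + \frac{\sqrt{1963}}{363} \approx 0.011862$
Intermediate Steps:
$w = 4$
$t{\left(K \right)} = 40$ ($t{\left(K \right)} = 4 \left(6 + 4\right) = 4 \cdot 10 = 40$)
$\frac{1}{\sqrt{7316 - 5353} + t{\left(-149 \right)}} = \frac{1}{\sqrt{7316 - 5353} + 40} = \frac{1}{\sqrt{1963} + 40} = \frac{1}{40 + \sqrt{1963}}$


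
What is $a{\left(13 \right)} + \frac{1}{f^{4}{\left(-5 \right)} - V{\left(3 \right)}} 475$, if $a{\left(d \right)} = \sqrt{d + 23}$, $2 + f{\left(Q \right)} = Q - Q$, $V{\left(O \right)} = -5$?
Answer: $\frac{601}{21} \approx 28.619$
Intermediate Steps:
$f{\left(Q \right)} = -2$ ($f{\left(Q \right)} = -2 + \left(Q - Q\right) = -2 + 0 = -2$)
$a{\left(d \right)} = \sqrt{23 + d}$
$a{\left(13 \right)} + \frac{1}{f^{4}{\left(-5 \right)} - V{\left(3 \right)}} 475 = \sqrt{23 + 13} + \frac{1}{\left(-2\right)^{4} - -5} \cdot 475 = \sqrt{36} + \frac{1}{16 + 5} \cdot 475 = 6 + \frac{1}{21} \cdot 475 = 6 + \frac{475}{21} = \frac{601}{21}$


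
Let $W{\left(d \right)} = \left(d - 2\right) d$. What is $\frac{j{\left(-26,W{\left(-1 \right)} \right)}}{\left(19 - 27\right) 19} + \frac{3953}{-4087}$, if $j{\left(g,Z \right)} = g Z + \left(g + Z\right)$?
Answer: $- \frac{2807}{9272} \approx -0.30274$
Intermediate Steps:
$W{\left(d \right)} = d \left(-2 + d\right)$ ($W{\left(d \right)} = \left(-2 + d\right) d = d \left(-2 + d\right)$)
$j{\left(g,Z \right)} = Z + g + Z g$ ($j{\left(g,Z \right)} = Z g + \left(Z + g\right) = Z + g + Z g$)
$\frac{j{\left(-26,W{\left(-1 \right)} \right)}}{\left(19 - 27\right) 19} + \frac{3953}{-4087} = \frac{- (-2 - 1) - 26 + - (-2 - 1) \left(-26\right)}{\left(19 - 27\right) 19} + \frac{3953}{-4087} = \frac{\left(-1\right) \left(-3\right) - 26 + \left(-1\right) \left(-3\right) \left(-26\right)}{\left(-8\right) 19} + 3953 \left(- \frac{1}{4087}\right) = \frac{3 - 26 + 3 \left(-26\right)}{-152} - \frac{59}{61} = \left(3 - 26 - 78\right) \left(- \frac{1}{152}\right) - \frac{59}{61} = \left(-101\right) \left(- \frac{1}{152}\right) - \frac{59}{61} = \frac{101}{152} - \frac{59}{61} = - \frac{2807}{9272}$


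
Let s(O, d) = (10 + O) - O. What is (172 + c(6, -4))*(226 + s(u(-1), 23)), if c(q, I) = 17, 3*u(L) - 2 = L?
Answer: 44604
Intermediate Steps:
u(L) = ⅔ + L/3
s(O, d) = 10
(172 + c(6, -4))*(226 + s(u(-1), 23)) = (172 + 17)*(226 + 10) = 189*236 = 44604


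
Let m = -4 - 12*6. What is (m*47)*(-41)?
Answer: 146452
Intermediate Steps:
m = -76 (m = -4 - 2*36 = -4 - 72 = -76)
(m*47)*(-41) = -76*47*(-41) = -3572*(-41) = 146452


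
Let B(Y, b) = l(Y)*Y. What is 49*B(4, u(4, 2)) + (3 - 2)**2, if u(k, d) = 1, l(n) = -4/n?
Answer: -195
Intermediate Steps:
B(Y, b) = -4 (B(Y, b) = (-4/Y)*Y = -4)
49*B(4, u(4, 2)) + (3 - 2)**2 = 49*(-4) + (3 - 2)**2 = -196 + 1**2 = -196 + 1 = -195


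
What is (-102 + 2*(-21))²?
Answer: 20736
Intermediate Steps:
(-102 + 2*(-21))² = (-102 - 42)² = (-144)² = 20736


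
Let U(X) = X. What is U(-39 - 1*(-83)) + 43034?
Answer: 43078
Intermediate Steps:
U(-39 - 1*(-83)) + 43034 = (-39 - 1*(-83)) + 43034 = (-39 + 83) + 43034 = 44 + 43034 = 43078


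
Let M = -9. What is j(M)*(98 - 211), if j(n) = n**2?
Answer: -9153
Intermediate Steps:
j(M)*(98 - 211) = (-9)**2*(98 - 211) = 81*(-113) = -9153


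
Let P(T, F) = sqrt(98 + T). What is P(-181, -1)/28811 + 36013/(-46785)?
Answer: -36013/46785 + I*sqrt(83)/28811 ≈ -0.76976 + 0.00031621*I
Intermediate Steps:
P(-181, -1)/28811 + 36013/(-46785) = sqrt(98 - 181)/28811 + 36013/(-46785) = sqrt(-83)*(1/28811) + 36013*(-1/46785) = (I*sqrt(83))*(1/28811) - 36013/46785 = I*sqrt(83)/28811 - 36013/46785 = -36013/46785 + I*sqrt(83)/28811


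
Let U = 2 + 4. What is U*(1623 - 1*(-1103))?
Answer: 16356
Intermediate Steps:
U = 6
U*(1623 - 1*(-1103)) = 6*(1623 - 1*(-1103)) = 6*(1623 + 1103) = 6*2726 = 16356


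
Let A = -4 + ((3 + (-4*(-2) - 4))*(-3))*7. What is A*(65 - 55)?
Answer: -1510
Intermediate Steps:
A = -151 (A = -4 + ((3 + (8 - 4))*(-3))*7 = -4 + ((3 + 4)*(-3))*7 = -4 + (7*(-3))*7 = -4 - 21*7 = -4 - 147 = -151)
A*(65 - 55) = -151*(65 - 55) = -151*10 = -1510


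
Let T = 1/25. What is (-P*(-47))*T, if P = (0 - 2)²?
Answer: 188/25 ≈ 7.5200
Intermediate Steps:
P = 4 (P = (-2)² = 4)
T = 1/25 ≈ 0.040000
(-P*(-47))*T = (-1*4*(-47))*(1/25) = -4*(-47)*(1/25) = 188*(1/25) = 188/25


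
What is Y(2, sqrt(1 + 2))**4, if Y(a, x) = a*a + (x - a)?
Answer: (2 + sqrt(3))**4 ≈ 193.99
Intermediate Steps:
Y(a, x) = x + a**2 - a (Y(a, x) = a**2 + (x - a) = x + a**2 - a)
Y(2, sqrt(1 + 2))**4 = (sqrt(1 + 2) + 2**2 - 1*2)**4 = (sqrt(3) + 4 - 2)**4 = (2 + sqrt(3))**4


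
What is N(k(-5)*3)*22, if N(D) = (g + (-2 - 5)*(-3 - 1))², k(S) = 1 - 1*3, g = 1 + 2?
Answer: 21142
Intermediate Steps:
g = 3
k(S) = -2 (k(S) = 1 - 3 = -2)
N(D) = 961 (N(D) = (3 + (-2 - 5)*(-3 - 1))² = (3 - 7*(-4))² = (3 + 28)² = 31² = 961)
N(k(-5)*3)*22 = 961*22 = 21142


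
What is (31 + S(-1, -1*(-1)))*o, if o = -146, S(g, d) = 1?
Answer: -4672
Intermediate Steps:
(31 + S(-1, -1*(-1)))*o = (31 + 1)*(-146) = 32*(-146) = -4672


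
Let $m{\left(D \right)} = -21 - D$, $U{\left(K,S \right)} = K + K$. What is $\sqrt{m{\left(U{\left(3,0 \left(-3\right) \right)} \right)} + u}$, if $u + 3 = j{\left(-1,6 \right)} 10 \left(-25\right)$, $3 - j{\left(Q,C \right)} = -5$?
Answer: $i \sqrt{2030} \approx 45.056 i$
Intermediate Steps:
$j{\left(Q,C \right)} = 8$ ($j{\left(Q,C \right)} = 3 - -5 = 3 + 5 = 8$)
$U{\left(K,S \right)} = 2 K$
$u = -2003$ ($u = -3 + 8 \cdot 10 \left(-25\right) = -3 + 80 \left(-25\right) = -3 - 2000 = -2003$)
$\sqrt{m{\left(U{\left(3,0 \left(-3\right) \right)} \right)} + u} = \sqrt{\left(-21 - 2 \cdot 3\right) - 2003} = \sqrt{\left(-21 - 6\right) - 2003} = \sqrt{-27 - 2003} = \sqrt{-2030} = i \sqrt{2030}$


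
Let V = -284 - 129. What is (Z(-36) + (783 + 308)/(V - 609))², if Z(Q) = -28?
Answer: 882505849/1044484 ≈ 844.92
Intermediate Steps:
V = -413
(Z(-36) + (783 + 308)/(V - 609))² = (-28 + (783 + 308)/(-413 - 609))² = (-28 + 1091/(-1022))² = (-28 + 1091*(-1/1022))² = (-28 - 1091/1022)² = (-29707/1022)² = 882505849/1044484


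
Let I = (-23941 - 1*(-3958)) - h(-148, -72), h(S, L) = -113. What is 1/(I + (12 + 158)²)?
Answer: 1/9030 ≈ 0.00011074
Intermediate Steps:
I = -19870 (I = (-23941 - 1*(-3958)) - 1*(-113) = (-23941 + 3958) + 113 = -19983 + 113 = -19870)
1/(I + (12 + 158)²) = 1/(-19870 + (12 + 158)²) = 1/(-19870 + 170²) = 1/(-19870 + 28900) = 1/9030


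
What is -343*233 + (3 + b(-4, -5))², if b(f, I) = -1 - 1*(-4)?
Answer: -79883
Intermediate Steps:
b(f, I) = 3 (b(f, I) = -1 + 4 = 3)
-343*233 + (3 + b(-4, -5))² = -343*233 + (3 + 3)² = -79919 + 6² = -79919 + 36 = -79883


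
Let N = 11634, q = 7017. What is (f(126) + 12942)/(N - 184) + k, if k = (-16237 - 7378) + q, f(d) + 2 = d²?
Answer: -95009142/5725 ≈ -16595.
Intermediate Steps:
f(d) = -2 + d²
k = -16598 (k = (-16237 - 7378) + 7017 = -23615 + 7017 = -16598)
(f(126) + 12942)/(N - 184) + k = ((-2 + 126²) + 12942)/(11634 - 184) - 16598 = ((-2 + 15876) + 12942)/11450 - 16598 = (15874 + 12942)*(1/11450) - 16598 = 28816*(1/11450) - 16598 = 14408/5725 - 16598 = -95009142/5725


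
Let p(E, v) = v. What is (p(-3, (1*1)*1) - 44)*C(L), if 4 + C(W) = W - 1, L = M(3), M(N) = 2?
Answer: 129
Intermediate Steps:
L = 2
C(W) = -5 + W (C(W) = -4 + (W - 1) = -4 + (-1 + W) = -5 + W)
(p(-3, (1*1)*1) - 44)*C(L) = ((1*1)*1 - 44)*(-5 + 2) = (1*1 - 44)*(-3) = (1 - 44)*(-3) = -43*(-3) = 129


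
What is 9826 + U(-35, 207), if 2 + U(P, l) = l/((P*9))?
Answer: 343817/35 ≈ 9823.3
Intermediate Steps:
U(P, l) = -2 + l/(9*P) (U(P, l) = -2 + l/((P*9)) = -2 + l/((9*P)) = -2 + l*(1/(9*P)) = -2 + l/(9*P))
9826 + U(-35, 207) = 9826 + (-2 + (⅑)*207/(-35)) = 9826 + (-2 + (⅑)*207*(-1/35)) = 9826 + (-2 - 23/35) = 9826 - 93/35 = 343817/35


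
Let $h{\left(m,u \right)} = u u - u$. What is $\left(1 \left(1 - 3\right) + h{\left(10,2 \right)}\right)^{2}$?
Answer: $0$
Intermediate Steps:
$h{\left(m,u \right)} = u^{2} - u$
$\left(1 \left(1 - 3\right) + h{\left(10,2 \right)}\right)^{2} = \left(1 \left(1 - 3\right) + 2 \left(-1 + 2\right)\right)^{2} = \left(1 \left(-2\right) + 2 \cdot 1\right)^{2} = \left(-2 + 2\right)^{2} = 0^{2} = 0$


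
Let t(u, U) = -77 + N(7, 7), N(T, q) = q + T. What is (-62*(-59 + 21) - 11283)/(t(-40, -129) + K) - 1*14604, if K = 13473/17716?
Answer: -15944730808/1102635 ≈ -14461.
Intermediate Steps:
N(T, q) = T + q
K = 13473/17716 (K = 13473*(1/17716) = 13473/17716 ≈ 0.76050)
t(u, U) = -63 (t(u, U) = -77 + (7 + 7) = -77 + 14 = -63)
(-62*(-59 + 21) - 11283)/(t(-40, -129) + K) - 1*14604 = (-62*(-59 + 21) - 11283)/(-63 + 13473/17716) - 1*14604 = (-62*(-38) - 11283)/(-1102635/17716) - 14604 = (2356 - 11283)*(-17716/1102635) - 14604 = -8927*(-17716/1102635) - 14604 = 158150732/1102635 - 14604 = -15944730808/1102635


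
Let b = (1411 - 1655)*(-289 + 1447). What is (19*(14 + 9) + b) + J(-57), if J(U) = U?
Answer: -282172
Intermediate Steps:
b = -282552 (b = -244*1158 = -282552)
(19*(14 + 9) + b) + J(-57) = (19*(14 + 9) - 282552) - 57 = (19*23 - 282552) - 57 = (437 - 282552) - 57 = -282115 - 57 = -282172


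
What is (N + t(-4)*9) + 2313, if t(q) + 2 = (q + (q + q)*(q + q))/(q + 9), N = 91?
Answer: 2494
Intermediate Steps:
t(q) = -2 + (q + 4*q²)/(9 + q) (t(q) = -2 + (q + (q + q)*(q + q))/(q + 9) = -2 + (q + (2*q)*(2*q))/(9 + q) = -2 + (q + 4*q²)/(9 + q))
(N + t(-4)*9) + 2313 = (91 + ((-18 - 1*(-4) + 4*(-4)²)/(9 - 4))*9) + 2313 = (91 + ((-18 + 4 + 4*16)/5)*9) + 2313 = (91 + ((-18 + 4 + 64)/5)*9) + 2313 = (91 + ((⅕)*50)*9) + 2313 = (91 + 10*9) + 2313 = (91 + 90) + 2313 = 181 + 2313 = 2494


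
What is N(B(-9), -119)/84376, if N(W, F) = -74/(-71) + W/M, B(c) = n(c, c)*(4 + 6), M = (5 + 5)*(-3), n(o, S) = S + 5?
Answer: 253/8986044 ≈ 2.8155e-5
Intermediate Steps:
n(o, S) = 5 + S
M = -30 (M = 10*(-3) = -30)
B(c) = 50 + 10*c (B(c) = (5 + c)*(4 + 6) = (5 + c)*10 = 50 + 10*c)
N(W, F) = 74/71 - W/30 (N(W, F) = -74/(-71) + W/(-30) = -74*(-1/71) + W*(-1/30) = 74/71 - W/30)
N(B(-9), -119)/84376 = (74/71 - (50 + 10*(-9))/30)/84376 = (74/71 - (50 - 90)/30)*(1/84376) = (74/71 - 1/30*(-40))*(1/84376) = (74/71 + 4/3)*(1/84376) = (506/213)*(1/84376) = 253/8986044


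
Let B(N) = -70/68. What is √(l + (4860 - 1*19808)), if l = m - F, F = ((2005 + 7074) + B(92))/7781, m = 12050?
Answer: I*√202909252075222/264554 ≈ 53.844*I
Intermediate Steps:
B(N) = -35/34 (B(N) = -70*1/68 = -35/34)
F = 308651/264554 (F = ((2005 + 7074) - 35/34)/7781 = (9079 - 35/34)*(1/7781) = (308651/34)*(1/7781) = 308651/264554 ≈ 1.1667)
l = 3187567049/264554 (l = 12050 - 1*308651/264554 = 12050 - 308651/264554 = 3187567049/264554 ≈ 12049.)
√(l + (4860 - 1*19808)) = √(3187567049/264554 + (4860 - 1*19808)) = √(3187567049/264554 + (4860 - 19808)) = √(3187567049/264554 - 14948) = √(-766986143/264554) = I*√202909252075222/264554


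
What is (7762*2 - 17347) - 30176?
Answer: -31999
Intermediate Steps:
(7762*2 - 17347) - 30176 = (15524 - 17347) - 30176 = -1823 - 30176 = -31999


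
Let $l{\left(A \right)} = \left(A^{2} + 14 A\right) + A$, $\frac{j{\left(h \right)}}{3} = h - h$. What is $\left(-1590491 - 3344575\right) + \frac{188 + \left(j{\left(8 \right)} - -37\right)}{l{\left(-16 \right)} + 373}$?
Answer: $- \frac{1919740449}{389} \approx -4.9351 \cdot 10^{6}$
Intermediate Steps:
$j{\left(h \right)} = 0$ ($j{\left(h \right)} = 3 \left(h - h\right) = 3 \cdot 0 = 0$)
$l{\left(A \right)} = A^{2} + 15 A$
$\left(-1590491 - 3344575\right) + \frac{188 + \left(j{\left(8 \right)} - -37\right)}{l{\left(-16 \right)} + 373} = \left(-1590491 - 3344575\right) + \frac{188 + \left(0 - -37\right)}{- 16 \left(15 - 16\right) + 373} = -4935066 + \frac{188 + \left(0 + 37\right)}{\left(-16\right) \left(-1\right) + 373} = -4935066 + \frac{188 + 37}{16 + 373} = -4935066 + \frac{225}{389} = - \frac{1919740449}{389}$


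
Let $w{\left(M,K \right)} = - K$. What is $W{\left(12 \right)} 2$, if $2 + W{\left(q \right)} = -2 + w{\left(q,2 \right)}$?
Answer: $-12$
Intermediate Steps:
$W{\left(q \right)} = -6$ ($W{\left(q \right)} = -2 - 4 = -6$)
$W{\left(12 \right)} 2 = \left(-6\right) 2 = -12$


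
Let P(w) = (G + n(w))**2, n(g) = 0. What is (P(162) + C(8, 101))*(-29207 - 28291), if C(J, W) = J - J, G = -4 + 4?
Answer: 0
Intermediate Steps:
G = 0
C(J, W) = 0
P(w) = 0 (P(w) = (0 + 0)**2 = 0**2 = 0)
(P(162) + C(8, 101))*(-29207 - 28291) = (0 + 0)*(-29207 - 28291) = 0*(-57498) = 0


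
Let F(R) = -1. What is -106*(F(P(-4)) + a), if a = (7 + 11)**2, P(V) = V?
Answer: -34238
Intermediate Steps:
a = 324 (a = 18**2 = 324)
-106*(F(P(-4)) + a) = -106*(-1 + 324) = -106*323 = -34238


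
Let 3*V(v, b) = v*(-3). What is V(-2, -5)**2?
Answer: 4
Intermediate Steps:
V(v, b) = -v (V(v, b) = (v*(-3))/3 = (-3*v)/3 = -v)
V(-2, -5)**2 = (-1*(-2))**2 = 2**2 = 4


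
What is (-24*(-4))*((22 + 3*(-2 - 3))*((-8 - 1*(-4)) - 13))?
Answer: -11424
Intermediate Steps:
(-24*(-4))*((22 + 3*(-2 - 3))*((-8 - 1*(-4)) - 13)) = 96*((22 + 3*(-5))*((-8 + 4) - 13)) = 96*((22 - 15)*(-4 - 13)) = 96*(7*(-17)) = 96*(-119) = -11424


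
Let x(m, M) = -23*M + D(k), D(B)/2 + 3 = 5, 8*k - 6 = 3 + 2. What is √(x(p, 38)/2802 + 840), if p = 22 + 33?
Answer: √183127045/467 ≈ 28.977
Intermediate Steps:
p = 55
k = 11/8 (k = ¾ + (3 + 2)/8 = ¾ + (⅛)*5 = ¾ + 5/8 = 11/8 ≈ 1.3750)
D(B) = 4 (D(B) = -6 + 2*5 = -6 + 10 = 4)
x(m, M) = 4 - 23*M (x(m, M) = -23*M + 4 = 4 - 23*M)
√(x(p, 38)/2802 + 840) = √((4 - 23*38)/2802 + 840) = √((4 - 874)*(1/2802) + 840) = √(-870*1/2802 + 840) = √(-145/467 + 840) = √(392135/467) = √183127045/467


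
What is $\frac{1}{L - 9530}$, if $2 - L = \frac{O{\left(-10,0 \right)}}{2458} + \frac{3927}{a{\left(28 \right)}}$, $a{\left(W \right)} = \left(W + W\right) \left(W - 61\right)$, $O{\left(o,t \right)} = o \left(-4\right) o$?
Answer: $- \frac{9832}{93656803} \approx -0.00010498$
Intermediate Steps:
$O{\left(o,t \right)} = - 4 o^{2}$ ($O{\left(o,t \right)} = - 4 o o = - 4 o^{2}$)
$a{\left(W \right)} = 2 W \left(-61 + W\right)$
$L = \frac{42157}{9832}$ ($L = 2 - \left(\frac{\left(-4\right) \left(-10\right)^{2}}{2458} + \frac{3927}{2 \cdot 28 \left(-61 + 28\right)}\right) = 2 - \left(\left(-4\right) 100 \cdot \frac{1}{2458} + \frac{3927}{2 \cdot 28 \left(-33\right)}\right) = 2 - \left(\left(-400\right) \frac{1}{2458} + \frac{3927}{-1848}\right) = 2 - \left(- \frac{200}{1229} + 3927 \left(- \frac{1}{1848}\right)\right) = 2 - \left(- \frac{200}{1229} - \frac{17}{8}\right) = 2 - - \frac{22493}{9832} = 2 + \frac{22493}{9832} = \frac{42157}{9832} \approx 4.2877$)
$\frac{1}{L - 9530} = \frac{1}{\frac{42157}{9832} - 9530} = \frac{1}{- \frac{93656803}{9832}} = - \frac{9832}{93656803}$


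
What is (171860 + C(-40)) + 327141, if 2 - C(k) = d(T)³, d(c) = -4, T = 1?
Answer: 499067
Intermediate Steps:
C(k) = 66 (C(k) = 2 - 1*(-4)³ = 2 - 1*(-64) = 2 + 64 = 66)
(171860 + C(-40)) + 327141 = (171860 + 66) + 327141 = 171926 + 327141 = 499067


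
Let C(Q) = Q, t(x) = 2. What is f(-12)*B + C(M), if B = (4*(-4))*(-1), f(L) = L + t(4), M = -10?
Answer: -170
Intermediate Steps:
f(L) = 2 + L (f(L) = L + 2 = 2 + L)
B = 16 (B = -16*(-1) = 16)
f(-12)*B + C(M) = (2 - 12)*16 - 10 = -10*16 - 10 = -160 - 10 = -170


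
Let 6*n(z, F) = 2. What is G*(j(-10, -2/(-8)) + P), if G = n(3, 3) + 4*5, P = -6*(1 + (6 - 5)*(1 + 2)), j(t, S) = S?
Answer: -5795/12 ≈ -482.92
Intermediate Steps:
n(z, F) = ⅓ (n(z, F) = (⅙)*2 = ⅓)
P = -24 (P = -6*(1 + 1*3) = -6*(1 + 3) = -6*4 = -24)
G = 61/3 (G = ⅓ + 4*5 = ⅓ + 20 = 61/3 ≈ 20.333)
G*(j(-10, -2/(-8)) + P) = 61*(-2/(-8) - 24)/3 = 61*(-2*(-⅛) - 24)/3 = 61*(¼ - 24)/3 = (61/3)*(-95/4) = -5795/12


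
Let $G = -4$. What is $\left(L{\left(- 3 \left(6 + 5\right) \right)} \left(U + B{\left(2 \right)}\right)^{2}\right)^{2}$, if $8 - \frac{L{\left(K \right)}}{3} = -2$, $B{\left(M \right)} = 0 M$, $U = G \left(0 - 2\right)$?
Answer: $3686400$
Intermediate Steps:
$U = 8$ ($U = - 4 \left(0 - 2\right) = \left(-4\right) \left(-2\right) = 8$)
$B{\left(M \right)} = 0$
$L{\left(K \right)} = 30$ ($L{\left(K \right)} = 24 - -6 = 24 + 6 = 30$)
$\left(L{\left(- 3 \left(6 + 5\right) \right)} \left(U + B{\left(2 \right)}\right)^{2}\right)^{2} = \left(30 \left(8 + 0\right)^{2}\right)^{2} = \left(30 \cdot 8^{2}\right)^{2} = \left(30 \cdot 64\right)^{2} = 1920^{2} = 3686400$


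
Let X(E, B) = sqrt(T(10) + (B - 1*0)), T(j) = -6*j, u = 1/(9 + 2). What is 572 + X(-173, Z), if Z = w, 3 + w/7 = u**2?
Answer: 572 + I*sqrt(9794)/11 ≈ 572.0 + 8.9968*I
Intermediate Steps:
u = 1/11 ≈ 0.090909
w = -2534/121 (w = -21 + 7*(1/11)**2 = -21 + 7*(1/121) = -21 + 7/121 = -2534/121 ≈ -20.942)
Z = -2534/121 ≈ -20.942
X(E, B) = sqrt(-60 + B) (X(E, B) = sqrt(-6*10 + (B - 1*0)) = sqrt(-60 + (B + 0)) = sqrt(-60 + B))
572 + X(-173, Z) = 572 + sqrt(-60 - 2534/121) = 572 + sqrt(-9794/121) = 572 + I*sqrt(9794)/11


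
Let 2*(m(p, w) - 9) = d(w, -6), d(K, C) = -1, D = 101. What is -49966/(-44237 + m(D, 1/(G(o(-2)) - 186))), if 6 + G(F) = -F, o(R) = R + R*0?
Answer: 99932/88457 ≈ 1.1297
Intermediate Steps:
o(R) = R (o(R) = R + 0 = R)
G(F) = -6 - F
m(p, w) = 17/2 (m(p, w) = 9 + (1/2)*(-1) = 9 - 1/2 = 17/2)
-49966/(-44237 + m(D, 1/(G(o(-2)) - 186))) = -49966/(-44237 + 17/2) = -49966/(-88457/2) = -49966*(-2/88457) = 99932/88457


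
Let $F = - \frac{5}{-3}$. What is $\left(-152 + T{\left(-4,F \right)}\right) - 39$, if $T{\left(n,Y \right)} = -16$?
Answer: $-207$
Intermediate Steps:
$F = \frac{5}{3}$ ($F = \left(-5\right) \left(- \frac{1}{3}\right) = \frac{5}{3} \approx 1.6667$)
$\left(-152 + T{\left(-4,F \right)}\right) - 39 = \left(-152 - 16\right) - 39 = -168 - 39 = -207$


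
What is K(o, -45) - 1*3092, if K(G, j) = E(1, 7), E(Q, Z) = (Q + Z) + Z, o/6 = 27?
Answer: -3077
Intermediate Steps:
o = 162 (o = 6*27 = 162)
E(Q, Z) = Q + 2*Z
K(G, j) = 15 (K(G, j) = 1 + 2*7 = 1 + 14 = 15)
K(o, -45) - 1*3092 = 15 - 1*3092 = 15 - 3092 = -3077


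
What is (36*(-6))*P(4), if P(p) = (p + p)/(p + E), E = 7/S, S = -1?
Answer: 576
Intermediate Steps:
E = -7 (E = 7/(-1) = 7*(-1) = -7)
P(p) = 2*p/(-7 + p) (P(p) = (p + p)/(p - 7) = (2*p)/(-7 + p) = 2*p/(-7 + p))
(36*(-6))*P(4) = (36*(-6))*(2*4/(-7 + 4)) = -432*4/(-3) = -432*4*(-1)/3 = -216*(-8/3) = 576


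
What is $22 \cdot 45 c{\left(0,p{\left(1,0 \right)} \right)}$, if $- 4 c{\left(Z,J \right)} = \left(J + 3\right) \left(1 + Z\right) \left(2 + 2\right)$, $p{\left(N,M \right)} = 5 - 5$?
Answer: $-2970$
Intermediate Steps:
$p{\left(N,M \right)} = 0$ ($p{\left(N,M \right)} = 5 - 5 = 0$)
$c{\left(Z,J \right)} = - \frac{\left(3 + J\right) \left(4 + 4 Z\right)}{4}$ ($c{\left(Z,J \right)} = - \frac{\left(J + 3\right) \left(1 + Z\right) \left(2 + 2\right)}{4} = - \frac{\left(3 + J\right) \left(1 + Z\right) 4}{4} = - \frac{\left(3 + J\right) \left(4 + 4 Z\right)}{4}$)
$22 \cdot 45 c{\left(0,p{\left(1,0 \right)} \right)} = 22 \cdot 45 \left(-3 - 0 - 0 - 0 \cdot 0\right) = 990 \left(-3 + 0 + 0 + 0\right) = 990 \left(-3\right) = -2970$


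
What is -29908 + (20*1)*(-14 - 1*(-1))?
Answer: -30168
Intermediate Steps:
-29908 + (20*1)*(-14 - 1*(-1)) = -29908 + 20*(-14 + 1) = -29908 + 20*(-13) = -29908 - 260 = -30168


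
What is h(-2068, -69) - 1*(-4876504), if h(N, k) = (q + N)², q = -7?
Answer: 9182129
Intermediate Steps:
h(N, k) = (-7 + N)²
h(-2068, -69) - 1*(-4876504) = (-7 - 2068)² - 1*(-4876504) = (-2075)² + 4876504 = 4305625 + 4876504 = 9182129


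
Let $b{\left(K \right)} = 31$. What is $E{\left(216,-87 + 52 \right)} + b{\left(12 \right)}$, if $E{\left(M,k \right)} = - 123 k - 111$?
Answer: $4225$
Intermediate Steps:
$E{\left(M,k \right)} = -111 - 123 k$
$E{\left(216,-87 + 52 \right)} + b{\left(12 \right)} = \left(-111 - 123 \left(-87 + 52\right)\right) + 31 = \left(-111 - -4305\right) + 31 = \left(-111 + 4305\right) + 31 = 4194 + 31 = 4225$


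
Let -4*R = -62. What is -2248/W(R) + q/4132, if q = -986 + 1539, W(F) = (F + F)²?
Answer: -8757303/3970852 ≈ -2.2054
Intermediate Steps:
R = 31/2 (R = -¼*(-62) = 31/2 ≈ 15.500)
W(F) = 4*F² (W(F) = (2*F)² = 4*F²)
q = 553
-2248/W(R) + q/4132 = -2248/(4*(31/2)²) + 553/4132 = -2248/(4*(961/4)) + 553*(1/4132) = -2248/961 + 553/4132 = -8757303/3970852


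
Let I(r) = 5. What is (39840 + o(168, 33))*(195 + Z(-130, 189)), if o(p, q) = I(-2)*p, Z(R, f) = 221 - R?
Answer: 22211280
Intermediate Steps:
o(p, q) = 5*p
(39840 + o(168, 33))*(195 + Z(-130, 189)) = (39840 + 5*168)*(195 + (221 - 1*(-130))) = (39840 + 840)*(195 + (221 + 130)) = 40680*(195 + 351) = 40680*546 = 22211280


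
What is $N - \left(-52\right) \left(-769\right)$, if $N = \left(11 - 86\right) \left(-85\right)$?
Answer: $-33613$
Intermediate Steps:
$N = 6375$ ($N = \left(-75\right) \left(-85\right) = 6375$)
$N - \left(-52\right) \left(-769\right) = 6375 - \left(-52\right) \left(-769\right) = 6375 - 39988 = -33613$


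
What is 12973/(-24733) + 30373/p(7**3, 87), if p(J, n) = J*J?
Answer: -110720724/415687531 ≈ -0.26636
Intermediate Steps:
p(J, n) = J**2
12973/(-24733) + 30373/p(7**3, 87) = 12973/(-24733) + 30373/((7**3)**2) = 12973*(-1/24733) + 30373/(343**2) = -12973/24733 + 30373/117649 = -12973/24733 + 30373*(1/117649) = -12973/24733 + 4339/16807 = -110720724/415687531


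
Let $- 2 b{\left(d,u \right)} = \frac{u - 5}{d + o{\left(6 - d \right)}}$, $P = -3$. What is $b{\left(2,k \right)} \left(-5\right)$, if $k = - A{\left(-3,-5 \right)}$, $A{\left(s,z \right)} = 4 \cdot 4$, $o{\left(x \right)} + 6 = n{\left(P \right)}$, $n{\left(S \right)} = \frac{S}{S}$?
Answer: $\frac{35}{2} \approx 17.5$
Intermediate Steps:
$n{\left(S \right)} = 1$
$o{\left(x \right)} = -5$ ($o{\left(x \right)} = -6 + 1 = -5$)
$A{\left(s,z \right)} = 16$
$k = -16$ ($k = \left(-1\right) 16 = -16$)
$b{\left(d,u \right)} = - \frac{-5 + u}{2 \left(-5 + d\right)}$ ($b{\left(d,u \right)} = - \frac{\left(u - 5\right) \frac{1}{d - 5}}{2} = - \frac{\left(-5 + u\right) \frac{1}{-5 + d}}{2} = - \frac{\frac{1}{-5 + d} \left(-5 + u\right)}{2} = - \frac{-5 + u}{2 \left(-5 + d\right)}$)
$b{\left(2,k \right)} \left(-5\right) = \frac{5 - -16}{2 \left(-5 + 2\right)} \left(-5\right) = \frac{5 + 16}{2 \left(-3\right)} \left(-5\right) = \frac{1}{2} \left(- \frac{1}{3}\right) 21 \left(-5\right) = \left(- \frac{7}{2}\right) \left(-5\right) = \frac{35}{2}$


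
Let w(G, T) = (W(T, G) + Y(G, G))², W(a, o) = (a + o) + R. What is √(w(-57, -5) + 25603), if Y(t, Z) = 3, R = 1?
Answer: √28967 ≈ 170.20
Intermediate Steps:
W(a, o) = 1 + a + o (W(a, o) = (a + o) + 1 = 1 + a + o)
w(G, T) = (4 + G + T)² (w(G, T) = ((1 + T + G) + 3)² = ((1 + G + T) + 3)² = (4 + G + T)²)
√(w(-57, -5) + 25603) = √((4 - 57 - 5)² + 25603) = √((-58)² + 25603) = √(3364 + 25603) = √28967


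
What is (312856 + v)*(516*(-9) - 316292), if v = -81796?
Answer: -74155472160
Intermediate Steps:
(312856 + v)*(516*(-9) - 316292) = (312856 - 81796)*(516*(-9) - 316292) = 231060*(-4644 - 316292) = 231060*(-320936) = -74155472160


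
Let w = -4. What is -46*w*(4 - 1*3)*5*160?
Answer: 147200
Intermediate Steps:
-46*w*(4 - 1*3)*5*160 = -46*(-4*(4 - 1*3))*5*160 = -46*(-4*(4 - 3))*5*160 = -46*(-4*1)*5*160 = -(-184)*5*160 = -46*(-20)*160 = 920*160 = 147200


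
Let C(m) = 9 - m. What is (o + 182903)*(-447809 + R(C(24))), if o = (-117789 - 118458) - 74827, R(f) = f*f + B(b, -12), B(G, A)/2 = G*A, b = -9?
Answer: 57339603928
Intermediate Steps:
B(G, A) = 2*A*G (B(G, A) = 2*(G*A) = 2*(A*G) = 2*A*G)
R(f) = 216 + f² (R(f) = f*f + 2*(-12)*(-9) = f² + 216 = 216 + f²)
o = -311074 (o = -236247 - 74827 = -311074)
(o + 182903)*(-447809 + R(C(24))) = (-311074 + 182903)*(-447809 + (216 + (9 - 1*24)²)) = -128171*(-447809 + (216 + (9 - 24)²)) = -128171*(-447809 + (216 + (-15)²)) = -128171*(-447809 + (216 + 225)) = -128171*(-447809 + 441) = -128171*(-447368) = 57339603928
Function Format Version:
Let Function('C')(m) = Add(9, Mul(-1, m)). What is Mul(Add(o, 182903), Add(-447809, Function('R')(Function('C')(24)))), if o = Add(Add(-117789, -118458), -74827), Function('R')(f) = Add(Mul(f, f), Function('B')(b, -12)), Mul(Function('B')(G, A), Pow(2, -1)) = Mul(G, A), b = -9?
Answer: 57339603928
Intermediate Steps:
Function('B')(G, A) = Mul(2, A, G) (Function('B')(G, A) = Mul(2, Mul(G, A)) = Mul(2, Mul(A, G)) = Mul(2, A, G))
Function('R')(f) = Add(216, Pow(f, 2)) (Function('R')(f) = Add(Mul(f, f), Mul(2, -12, -9)) = Add(Pow(f, 2), 216) = Add(216, Pow(f, 2)))
o = -311074 (o = Add(-236247, -74827) = -311074)
Mul(Add(o, 182903), Add(-447809, Function('R')(Function('C')(24)))) = Mul(Add(-311074, 182903), Add(-447809, Add(216, Pow(Add(9, Mul(-1, 24)), 2)))) = Mul(-128171, Add(-447809, Add(216, Pow(Add(9, -24), 2)))) = Mul(-128171, Add(-447809, Add(216, Pow(-15, 2)))) = Mul(-128171, Add(-447809, Add(216, 225))) = Mul(-128171, Add(-447809, 441)) = Mul(-128171, -447368) = 57339603928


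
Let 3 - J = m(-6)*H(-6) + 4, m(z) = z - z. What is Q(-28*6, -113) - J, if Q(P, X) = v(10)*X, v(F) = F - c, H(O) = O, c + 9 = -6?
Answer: -2824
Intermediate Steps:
m(z) = 0
c = -15 (c = -9 - 6 = -15)
v(F) = 15 + F (v(F) = F - 1*(-15) = F + 15 = 15 + F)
Q(P, X) = 25*X (Q(P, X) = (15 + 10)*X = 25*X)
J = -1 (J = 3 - (0*(-6) + 4) = 3 - (0 + 4) = 3 - 1*4 = 3 - 4 = -1)
Q(-28*6, -113) - J = 25*(-113) - 1*(-1) = -2825 + 1 = -2824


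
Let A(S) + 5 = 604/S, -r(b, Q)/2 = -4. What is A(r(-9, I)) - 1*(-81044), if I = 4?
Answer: 162229/2 ≈ 81115.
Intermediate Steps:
r(b, Q) = 8 (r(b, Q) = -2*(-4) = 8)
A(S) = -5 + 604/S
A(r(-9, I)) - 1*(-81044) = (-5 + 604/8) - 1*(-81044) = (-5 + 604*(1/8)) + 81044 = (-5 + 151/2) + 81044 = 141/2 + 81044 = 162229/2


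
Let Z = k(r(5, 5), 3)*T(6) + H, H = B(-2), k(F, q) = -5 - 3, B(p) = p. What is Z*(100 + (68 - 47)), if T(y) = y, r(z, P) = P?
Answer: -6050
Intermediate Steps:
k(F, q) = -8
H = -2
Z = -50 (Z = -8*6 - 2 = -48 - 2 = -50)
Z*(100 + (68 - 47)) = -50*(100 + (68 - 47)) = -50*(100 + 21) = -50*121 = -6050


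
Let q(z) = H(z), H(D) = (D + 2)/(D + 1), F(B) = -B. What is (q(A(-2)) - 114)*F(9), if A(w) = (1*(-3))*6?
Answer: 17298/17 ≈ 1017.5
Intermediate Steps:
H(D) = (2 + D)/(1 + D)
A(w) = -18 (A(w) = -3*6 = -18)
q(z) = (2 + z)/(1 + z)
(q(A(-2)) - 114)*F(9) = ((2 - 18)/(1 - 18) - 114)*(-1*9) = (-16/(-17) - 114)*(-9) = (-1/17*(-16) - 114)*(-9) = (16/17 - 114)*(-9) = -1922/17*(-9) = 17298/17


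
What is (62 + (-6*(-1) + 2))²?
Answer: 4900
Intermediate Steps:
(62 + (-6*(-1) + 2))² = (62 + (6 + 2))² = (62 + 8)² = 70² = 4900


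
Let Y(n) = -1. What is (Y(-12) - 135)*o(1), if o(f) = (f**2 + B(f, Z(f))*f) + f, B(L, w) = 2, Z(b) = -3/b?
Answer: -544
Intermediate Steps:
o(f) = f**2 + 3*f (o(f) = (f**2 + 2*f) + f = f**2 + 3*f)
(Y(-12) - 135)*o(1) = (-1 - 135)*(1*(3 + 1)) = -136*4 = -544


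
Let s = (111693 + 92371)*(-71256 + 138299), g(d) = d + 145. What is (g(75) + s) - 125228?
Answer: 13680937744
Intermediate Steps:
g(d) = 145 + d
s = 13681062752 (s = 204064*67043 = 13681062752)
(g(75) + s) - 125228 = ((145 + 75) + 13681062752) - 125228 = (220 + 13681062752) - 125228 = 13681062972 - 125228 = 13680937744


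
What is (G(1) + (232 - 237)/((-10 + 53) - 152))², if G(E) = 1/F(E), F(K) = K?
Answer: 12996/11881 ≈ 1.0938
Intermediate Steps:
G(E) = 1/E
(G(1) + (232 - 237)/((-10 + 53) - 152))² = (1/1 + (232 - 237)/((-10 + 53) - 152))² = (1 - 5/(43 - 152))² = (1 - 5/(-109))² = (1 - 5*(-1/109))² = (1 + 5/109)² = (114/109)² = 12996/11881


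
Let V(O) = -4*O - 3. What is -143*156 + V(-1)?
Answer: -22307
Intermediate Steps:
V(O) = -3 - 4*O
-143*156 + V(-1) = -143*156 + (-3 - 4*(-1)) = -22308 + (-3 + 4) = -22308 + 1 = -22307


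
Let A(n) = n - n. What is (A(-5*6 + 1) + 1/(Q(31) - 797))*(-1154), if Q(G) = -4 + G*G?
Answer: -577/80 ≈ -7.2125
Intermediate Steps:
Q(G) = -4 + G**2
A(n) = 0
(A(-5*6 + 1) + 1/(Q(31) - 797))*(-1154) = (0 + 1/((-4 + 31**2) - 797))*(-1154) = (0 + 1/((-4 + 961) - 797))*(-1154) = (0 + 1/(957 - 797))*(-1154) = (0 + 1/160)*(-1154) = (1/160)*(-1154) = -577/80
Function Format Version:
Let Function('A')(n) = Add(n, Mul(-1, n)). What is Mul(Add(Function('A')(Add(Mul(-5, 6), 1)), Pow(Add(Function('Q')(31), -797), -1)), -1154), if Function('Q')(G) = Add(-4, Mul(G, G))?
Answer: Rational(-577, 80) ≈ -7.2125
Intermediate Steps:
Function('Q')(G) = Add(-4, Pow(G, 2))
Function('A')(n) = 0
Mul(Add(Function('A')(Add(Mul(-5, 6), 1)), Pow(Add(Function('Q')(31), -797), -1)), -1154) = Mul(Add(0, Pow(Add(Add(-4, Pow(31, 2)), -797), -1)), -1154) = Mul(Add(0, Pow(Add(Add(-4, 961), -797), -1)), -1154) = Mul(Add(0, Pow(Add(957, -797), -1)), -1154) = Mul(Add(0, Pow(160, -1)), -1154) = Mul(Add(0, Rational(1, 160)), -1154) = Mul(Rational(1, 160), -1154) = Rational(-577, 80)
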